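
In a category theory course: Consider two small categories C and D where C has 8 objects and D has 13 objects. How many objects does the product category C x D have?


The product category C x D has objects that are pairs (c, d).
Number of pairs = |Ob(C)| * |Ob(D)| = 8 * 13 = 104

104


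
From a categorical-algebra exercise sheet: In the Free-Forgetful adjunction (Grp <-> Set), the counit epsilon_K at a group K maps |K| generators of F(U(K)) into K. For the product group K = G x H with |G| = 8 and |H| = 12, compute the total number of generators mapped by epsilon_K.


The counit epsilon_K: F(U(K)) -> K of the Free-Forgetful adjunction
maps |K| generators of F(U(K)) into K. For K = G x H (the product group),
|G x H| = |G| * |H|.
Total generators mapped = 8 * 12 = 96.

96


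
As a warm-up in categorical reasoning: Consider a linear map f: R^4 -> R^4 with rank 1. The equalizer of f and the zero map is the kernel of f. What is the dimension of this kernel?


The equalizer of f and the zero map is ker(f).
By the rank-nullity theorem: dim(ker(f)) = dim(domain) - rank(f).
dim(ker(f)) = 4 - 1 = 3

3


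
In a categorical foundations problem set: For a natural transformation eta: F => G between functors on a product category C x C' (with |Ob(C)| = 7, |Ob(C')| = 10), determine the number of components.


A natural transformation eta: F => G assigns one component morphism per
object of the domain category.
The domain is the product category C x C', so
|Ob(C x C')| = |Ob(C)| * |Ob(C')| = 7 * 10 = 70.
Therefore eta has 70 component morphisms.

70


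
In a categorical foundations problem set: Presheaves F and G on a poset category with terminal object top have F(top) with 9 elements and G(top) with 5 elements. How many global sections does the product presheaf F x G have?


Global sections of a presheaf on a poset with terminal top satisfy
Gamma(H) ~ H(top). Presheaves admit pointwise products, so
(F x G)(top) = F(top) x G(top) (Cartesian product).
|Gamma(F x G)| = |F(top)| * |G(top)| = 9 * 5 = 45.

45


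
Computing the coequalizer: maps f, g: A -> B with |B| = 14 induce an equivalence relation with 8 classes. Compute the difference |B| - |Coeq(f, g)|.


The coequalizer Coeq(f, g) = B / ~ has one element per equivalence class.
|B| = 14, |Coeq(f, g)| = 8.
|B| - |Coeq(f, g)| = 14 - 8 = 6.

6


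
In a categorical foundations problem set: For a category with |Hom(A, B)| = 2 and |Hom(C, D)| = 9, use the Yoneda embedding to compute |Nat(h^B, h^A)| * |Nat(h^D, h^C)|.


By the Yoneda lemma, Nat(h^B, h^A) is isomorphic to Hom(A, B),
so |Nat(h^B, h^A)| = |Hom(A, B)| and |Nat(h^D, h^C)| = |Hom(C, D)|.
|Hom(A, B)| = 2, |Hom(C, D)| = 9.
|Nat(h^B, h^A) x Nat(h^D, h^C)| = 2 * 9 = 18

18


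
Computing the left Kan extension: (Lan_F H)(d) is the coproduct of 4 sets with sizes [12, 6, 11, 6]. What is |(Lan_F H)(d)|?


Pointwise, the left Kan extension (Lan_F H)(d) is the colimit, indexed
by the comma category (F downarrow d), of H composed with the
projection (F downarrow d) -> C. Here that colimit is given
as a coproduct (disjoint union) of sets, so its cardinality is the
sum of the sizes of the summands.
Coproduct of sets with sizes: 12 + 6 + 11 + 6
= 35

35


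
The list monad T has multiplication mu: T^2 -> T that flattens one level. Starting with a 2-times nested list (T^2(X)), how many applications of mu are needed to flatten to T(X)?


Each application of mu: T^2 -> T removes one layer of nesting.
Starting at depth 2 (i.e., T^2(X)), we need to reach T(X).
Number of mu applications = 2 - 1 = 1

1


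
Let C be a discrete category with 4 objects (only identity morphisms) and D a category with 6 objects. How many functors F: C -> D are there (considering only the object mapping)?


A functor from a discrete category C to D is determined by
where each object maps. Each of the 4 objects of C can map
to any of the 6 objects of D independently.
Number of functors = 6^4 = 1296

1296


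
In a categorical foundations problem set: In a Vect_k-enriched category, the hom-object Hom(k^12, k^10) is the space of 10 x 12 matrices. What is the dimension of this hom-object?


In Vect-enriched categories, Hom(k^n, k^m) is the space of m x n matrices.
dim(Hom(k^12, k^10)) = 10 * 12 = 120

120


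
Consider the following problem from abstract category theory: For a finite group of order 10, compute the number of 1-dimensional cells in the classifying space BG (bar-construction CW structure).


In the bar-construction CW model of BG, the n-cells are indexed by
n-tuples [g_1|...|g_n] of non-identity elements of G (degenerate
simplices with some g_i = e do not contribute cells), so there are
(|G| - 1)^n n-cells.
For dim = 1 with |G| = 10:
cells = (10 - 1)^1 = 9^1 = 9

9


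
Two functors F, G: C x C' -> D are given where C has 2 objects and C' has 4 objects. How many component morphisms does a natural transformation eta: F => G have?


A natural transformation eta: F => G assigns one component morphism per
object of the domain category.
The domain is the product category C x C', so
|Ob(C x C')| = |Ob(C)| * |Ob(C')| = 2 * 4 = 8.
Therefore eta has 8 component morphisms.

8


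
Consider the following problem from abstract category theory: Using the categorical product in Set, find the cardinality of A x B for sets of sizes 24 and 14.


In Set, the product A x B is the Cartesian product.
By the universal property, |A x B| = |A| * |B|.
|A x B| = 24 * 14 = 336

336


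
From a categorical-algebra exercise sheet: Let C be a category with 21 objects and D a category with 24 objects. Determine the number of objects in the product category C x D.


The product category C x D has objects that are pairs (c, d).
Number of pairs = |Ob(C)| * |Ob(D)| = 21 * 24 = 504

504


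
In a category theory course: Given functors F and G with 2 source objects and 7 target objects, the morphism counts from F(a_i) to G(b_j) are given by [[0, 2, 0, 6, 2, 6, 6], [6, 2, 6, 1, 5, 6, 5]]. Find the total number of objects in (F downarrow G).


Objects of (F downarrow G) are triples (a, b, h: F(a)->G(b)).
The count equals the sum of all entries in the hom-matrix.
sum(row 0) = 22
sum(row 1) = 31
Grand total = 53

53


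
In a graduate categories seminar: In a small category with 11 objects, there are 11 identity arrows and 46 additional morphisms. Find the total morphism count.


Each object has an identity morphism, giving 11 identities.
Adding the 46 non-identity morphisms:
Total = 11 + 46 = 57

57


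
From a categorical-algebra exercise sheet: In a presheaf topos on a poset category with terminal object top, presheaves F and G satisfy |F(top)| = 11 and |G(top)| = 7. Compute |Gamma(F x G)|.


Global sections of a presheaf on a poset with terminal top satisfy
Gamma(H) ~ H(top). Presheaves admit pointwise products, so
(F x G)(top) = F(top) x G(top) (Cartesian product).
|Gamma(F x G)| = |F(top)| * |G(top)| = 11 * 7 = 77.

77


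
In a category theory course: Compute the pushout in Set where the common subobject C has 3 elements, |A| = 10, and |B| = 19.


The pushout A +_C B identifies the images of C in A and B.
|A +_C B| = |A| + |B| - |C| (for injections).
= 10 + 19 - 3 = 26

26


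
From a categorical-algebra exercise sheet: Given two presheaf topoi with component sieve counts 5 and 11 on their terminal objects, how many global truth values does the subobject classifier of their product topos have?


In a product of presheaf topoi E_1 x E_2, the subobject classifier
is Omega = Omega_1 x Omega_2 (componentwise), so
|Omega(top)| = |Omega_1(top_1)| * |Omega_2(top_2)|.
= 5 * 11 = 55.

55


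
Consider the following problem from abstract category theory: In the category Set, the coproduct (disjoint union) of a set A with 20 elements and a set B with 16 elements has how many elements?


In Set, the coproduct A + B is the disjoint union.
|A + B| = |A| + |B| = 20 + 16 = 36

36


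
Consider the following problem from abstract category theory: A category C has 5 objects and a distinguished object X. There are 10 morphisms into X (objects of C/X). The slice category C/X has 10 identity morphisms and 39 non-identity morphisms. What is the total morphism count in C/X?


In the slice category C/X, objects are morphisms to X.
Identity morphisms: 10 (one per object of C/X).
Non-identity morphisms: 39.
Total = 10 + 39 = 49

49


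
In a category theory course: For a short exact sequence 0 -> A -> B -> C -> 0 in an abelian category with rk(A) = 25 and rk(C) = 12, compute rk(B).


For a short exact sequence 0 -> A -> B -> C -> 0,
rank is additive: rank(B) = rank(A) + rank(C).
rank(B) = 25 + 12 = 37

37


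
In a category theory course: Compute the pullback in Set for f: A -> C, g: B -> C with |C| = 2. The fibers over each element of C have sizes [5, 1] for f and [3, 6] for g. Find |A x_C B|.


The pullback A x_C B consists of pairs (a, b) with f(a) = g(b).
For each element c in C, the fiber product has |f^-1(c)| * |g^-1(c)| elements.
Summing over C: 5 * 3 + 1 * 6
= 15 + 6 = 21

21


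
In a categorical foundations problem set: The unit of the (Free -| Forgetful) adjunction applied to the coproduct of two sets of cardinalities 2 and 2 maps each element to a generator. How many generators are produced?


The unit eta_X: X -> U(F(X)) of the Free-Forgetful adjunction
maps each element of X to a generator of F(X). For X = S + T (disjoint
union in Set), |S + T| = |S| + |T|.
Total mappings = 2 + 2 = 4.

4


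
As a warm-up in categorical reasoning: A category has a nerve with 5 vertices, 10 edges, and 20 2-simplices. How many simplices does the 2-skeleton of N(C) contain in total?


The 2-skeleton of the nerve N(C) consists of simplices in dimensions 0, 1, 2:
  |N(C)_0| = 5 (objects)
  |N(C)_1| = 10 (morphisms)
  |N(C)_2| = 20 (composable pairs)
Total = 5 + 10 + 20 = 35

35


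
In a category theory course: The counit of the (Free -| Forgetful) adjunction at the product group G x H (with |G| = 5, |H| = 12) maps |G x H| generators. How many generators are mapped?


The counit epsilon_K: F(U(K)) -> K of the Free-Forgetful adjunction
maps |K| generators of F(U(K)) into K. For K = G x H (the product group),
|G x H| = |G| * |H|.
Total generators mapped = 5 * 12 = 60.

60


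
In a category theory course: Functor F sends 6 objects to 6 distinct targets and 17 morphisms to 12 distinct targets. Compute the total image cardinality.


The image of F consists of distinct objects and distinct morphisms.
|Im(F)| on objects = 6
|Im(F)| on morphisms = 12
Total image cardinality = 6 + 12 = 18

18


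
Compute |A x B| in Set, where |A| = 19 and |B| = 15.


In Set, the product A x B is the Cartesian product.
By the universal property, |A x B| = |A| * |B|.
|A x B| = 19 * 15 = 285

285


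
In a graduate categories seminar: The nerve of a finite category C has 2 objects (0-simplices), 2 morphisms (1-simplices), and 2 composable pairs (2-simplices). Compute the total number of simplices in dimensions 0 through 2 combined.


The 2-skeleton of the nerve N(C) consists of simplices in dimensions 0, 1, 2:
  |N(C)_0| = 2 (objects)
  |N(C)_1| = 2 (morphisms)
  |N(C)_2| = 2 (composable pairs)
Total = 2 + 2 + 2 = 6

6


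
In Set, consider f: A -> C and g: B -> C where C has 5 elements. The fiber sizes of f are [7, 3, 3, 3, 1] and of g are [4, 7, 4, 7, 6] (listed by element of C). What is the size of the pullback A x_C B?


The pullback A x_C B consists of pairs (a, b) with f(a) = g(b).
For each element c in C, the fiber product has |f^-1(c)| * |g^-1(c)| elements.
Summing over C: 7 * 4 + 3 * 7 + 3 * 4 + 3 * 7 + 1 * 6
= 28 + 21 + 12 + 21 + 6 = 88

88


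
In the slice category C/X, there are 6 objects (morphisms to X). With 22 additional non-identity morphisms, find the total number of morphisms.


In the slice category C/X, objects are morphisms to X.
Identity morphisms: 6 (one per object of C/X).
Non-identity morphisms: 22.
Total = 6 + 22 = 28

28


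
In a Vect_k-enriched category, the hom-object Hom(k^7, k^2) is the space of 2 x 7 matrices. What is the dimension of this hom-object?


In Vect-enriched categories, Hom(k^n, k^m) is the space of m x n matrices.
dim(Hom(k^7, k^2)) = 2 * 7 = 14

14


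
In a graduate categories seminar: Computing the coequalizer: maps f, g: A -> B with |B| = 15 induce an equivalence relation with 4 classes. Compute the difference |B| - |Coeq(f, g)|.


The coequalizer Coeq(f, g) = B / ~ has one element per equivalence class.
|B| = 15, |Coeq(f, g)| = 4.
|B| - |Coeq(f, g)| = 15 - 4 = 11.

11


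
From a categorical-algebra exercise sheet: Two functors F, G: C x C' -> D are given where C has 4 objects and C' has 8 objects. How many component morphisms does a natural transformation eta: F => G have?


A natural transformation eta: F => G assigns one component morphism per
object of the domain category.
The domain is the product category C x C', so
|Ob(C x C')| = |Ob(C)| * |Ob(C')| = 4 * 8 = 32.
Therefore eta has 32 component morphisms.

32


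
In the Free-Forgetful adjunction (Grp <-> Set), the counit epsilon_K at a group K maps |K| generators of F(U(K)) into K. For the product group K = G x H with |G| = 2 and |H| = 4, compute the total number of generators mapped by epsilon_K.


The counit epsilon_K: F(U(K)) -> K of the Free-Forgetful adjunction
maps |K| generators of F(U(K)) into K. For K = G x H (the product group),
|G x H| = |G| * |H|.
Total generators mapped = 2 * 4 = 8.

8


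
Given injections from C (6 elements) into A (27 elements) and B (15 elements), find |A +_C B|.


The pushout A +_C B identifies the images of C in A and B.
|A +_C B| = |A| + |B| - |C| (for injections).
= 27 + 15 - 6 = 36

36


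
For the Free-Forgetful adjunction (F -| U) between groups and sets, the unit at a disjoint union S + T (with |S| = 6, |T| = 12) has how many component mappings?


The unit eta_X: X -> U(F(X)) of the Free-Forgetful adjunction
maps each element of X to a generator of F(X). For X = S + T (disjoint
union in Set), |S + T| = |S| + |T|.
Total mappings = 6 + 12 = 18.

18


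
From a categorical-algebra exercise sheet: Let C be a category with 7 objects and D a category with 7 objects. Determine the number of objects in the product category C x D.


The product category C x D has objects that are pairs (c, d).
Number of pairs = |Ob(C)| * |Ob(D)| = 7 * 7 = 49

49


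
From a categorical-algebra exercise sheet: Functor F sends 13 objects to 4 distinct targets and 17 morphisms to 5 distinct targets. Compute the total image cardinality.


The image of F consists of distinct objects and distinct morphisms.
|Im(F)| on objects = 4
|Im(F)| on morphisms = 5
Total image cardinality = 4 + 5 = 9

9


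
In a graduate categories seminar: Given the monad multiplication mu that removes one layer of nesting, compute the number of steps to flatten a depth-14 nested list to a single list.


Each application of mu: T^2 -> T removes one layer of nesting.
Starting at depth 14 (i.e., T^14(X)), we need to reach T(X).
Number of mu applications = 14 - 1 = 13

13


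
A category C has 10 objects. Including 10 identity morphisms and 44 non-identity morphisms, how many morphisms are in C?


Each object has an identity morphism, giving 10 identities.
Adding the 44 non-identity morphisms:
Total = 10 + 44 = 54

54


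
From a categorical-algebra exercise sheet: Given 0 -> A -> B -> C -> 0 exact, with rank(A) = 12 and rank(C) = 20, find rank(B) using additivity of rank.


For a short exact sequence 0 -> A -> B -> C -> 0,
rank is additive: rank(B) = rank(A) + rank(C).
rank(B) = 12 + 20 = 32

32


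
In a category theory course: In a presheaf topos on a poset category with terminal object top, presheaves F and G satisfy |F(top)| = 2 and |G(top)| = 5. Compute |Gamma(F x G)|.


Global sections of a presheaf on a poset with terminal top satisfy
Gamma(H) ~ H(top). Presheaves admit pointwise products, so
(F x G)(top) = F(top) x G(top) (Cartesian product).
|Gamma(F x G)| = |F(top)| * |G(top)| = 2 * 5 = 10.

10


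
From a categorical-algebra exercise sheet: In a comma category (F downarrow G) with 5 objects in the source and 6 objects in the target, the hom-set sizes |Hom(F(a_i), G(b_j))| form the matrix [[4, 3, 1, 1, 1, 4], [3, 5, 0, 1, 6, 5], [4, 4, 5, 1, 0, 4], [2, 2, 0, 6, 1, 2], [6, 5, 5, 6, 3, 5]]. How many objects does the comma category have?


Objects of (F downarrow G) are triples (a, b, h: F(a)->G(b)).
The count equals the sum of all entries in the hom-matrix.
sum(row 0) = 14
sum(row 1) = 20
sum(row 2) = 18
sum(row 3) = 13
sum(row 4) = 30
Grand total = 95

95


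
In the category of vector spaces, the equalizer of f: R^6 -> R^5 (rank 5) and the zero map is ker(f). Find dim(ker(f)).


The equalizer of f and the zero map is ker(f).
By the rank-nullity theorem: dim(ker(f)) = dim(domain) - rank(f).
dim(ker(f)) = 6 - 5 = 1

1


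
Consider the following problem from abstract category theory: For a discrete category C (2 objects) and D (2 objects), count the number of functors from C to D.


A functor from a discrete category C to D is determined by
where each object maps. Each of the 2 objects of C can map
to any of the 2 objects of D independently.
Number of functors = 2^2 = 4

4


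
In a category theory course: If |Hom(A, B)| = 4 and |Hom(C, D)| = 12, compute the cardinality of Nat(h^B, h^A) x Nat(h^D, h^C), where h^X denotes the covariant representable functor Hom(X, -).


By the Yoneda lemma, Nat(h^B, h^A) is isomorphic to Hom(A, B),
so |Nat(h^B, h^A)| = |Hom(A, B)| and |Nat(h^D, h^C)| = |Hom(C, D)|.
|Hom(A, B)| = 4, |Hom(C, D)| = 12.
|Nat(h^B, h^A) x Nat(h^D, h^C)| = 4 * 12 = 48

48


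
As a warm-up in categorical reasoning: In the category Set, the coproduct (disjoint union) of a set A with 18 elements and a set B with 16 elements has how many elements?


In Set, the coproduct A + B is the disjoint union.
|A + B| = |A| + |B| = 18 + 16 = 34

34


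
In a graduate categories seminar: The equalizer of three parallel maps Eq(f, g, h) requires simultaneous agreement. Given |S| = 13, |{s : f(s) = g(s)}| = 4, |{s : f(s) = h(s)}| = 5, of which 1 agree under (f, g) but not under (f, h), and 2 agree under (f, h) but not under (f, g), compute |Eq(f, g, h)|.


Eq(f, g, h) is the triple-agreement set: points in S where all three
maps take the same value. Using inclusion-exclusion on the pairwise data:
Pair (f, g) agrees on 4 points; pair (f, h) on 5 points.
Points agreeing under (f, g) but not (f, h) = 1; under (f, h) but not (f, g) = 2.
Triple-agreement = agreement-in-(f, g) minus points that agree under (f, g) but not (f, h):
|Eq(f, g, h)| = 4 - 1 = 3
(cross-check via (f, h): 5 - 2 = 3.)

3


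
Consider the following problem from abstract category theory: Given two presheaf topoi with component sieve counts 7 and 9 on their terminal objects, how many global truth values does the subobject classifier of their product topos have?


In a product of presheaf topoi E_1 x E_2, the subobject classifier
is Omega = Omega_1 x Omega_2 (componentwise), so
|Omega(top)| = |Omega_1(top_1)| * |Omega_2(top_2)|.
= 7 * 9 = 63.

63


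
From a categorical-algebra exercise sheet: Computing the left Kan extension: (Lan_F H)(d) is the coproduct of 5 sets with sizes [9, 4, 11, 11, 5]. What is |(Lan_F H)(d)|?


Pointwise, the left Kan extension (Lan_F H)(d) is the colimit, indexed
by the comma category (F downarrow d), of H composed with the
projection (F downarrow d) -> C. Here that colimit is given
as a coproduct (disjoint union) of sets, so its cardinality is the
sum of the sizes of the summands.
Coproduct of sets with sizes: 9 + 4 + 11 + 11 + 5
= 40

40


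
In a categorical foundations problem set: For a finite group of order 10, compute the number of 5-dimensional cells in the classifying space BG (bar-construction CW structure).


In the bar-construction CW model of BG, the n-cells are indexed by
n-tuples [g_1|...|g_n] of non-identity elements of G (degenerate
simplices with some g_i = e do not contribute cells), so there are
(|G| - 1)^n n-cells.
For dim = 5 with |G| = 10:
cells = (10 - 1)^5 = 9^5 = 59049

59049


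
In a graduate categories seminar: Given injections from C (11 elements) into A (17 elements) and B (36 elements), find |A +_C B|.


The pushout A +_C B identifies the images of C in A and B.
|A +_C B| = |A| + |B| - |C| (for injections).
= 17 + 36 - 11 = 42

42


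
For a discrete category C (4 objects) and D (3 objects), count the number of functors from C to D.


A functor from a discrete category C to D is determined by
where each object maps. Each of the 4 objects of C can map
to any of the 3 objects of D independently.
Number of functors = 3^4 = 81

81


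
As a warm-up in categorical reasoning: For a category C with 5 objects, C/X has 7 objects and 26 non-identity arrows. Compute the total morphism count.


In the slice category C/X, objects are morphisms to X.
Identity morphisms: 7 (one per object of C/X).
Non-identity morphisms: 26.
Total = 7 + 26 = 33

33


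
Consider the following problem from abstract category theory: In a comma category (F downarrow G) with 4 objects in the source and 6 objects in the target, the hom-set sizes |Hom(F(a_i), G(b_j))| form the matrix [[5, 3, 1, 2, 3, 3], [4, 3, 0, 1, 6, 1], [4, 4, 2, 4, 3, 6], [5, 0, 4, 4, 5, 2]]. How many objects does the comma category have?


Objects of (F downarrow G) are triples (a, b, h: F(a)->G(b)).
The count equals the sum of all entries in the hom-matrix.
sum(row 0) = 17
sum(row 1) = 15
sum(row 2) = 23
sum(row 3) = 20
Grand total = 75

75


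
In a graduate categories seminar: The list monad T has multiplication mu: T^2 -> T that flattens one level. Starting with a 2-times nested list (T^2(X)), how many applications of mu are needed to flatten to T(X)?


Each application of mu: T^2 -> T removes one layer of nesting.
Starting at depth 2 (i.e., T^2(X)), we need to reach T(X).
Number of mu applications = 2 - 1 = 1

1


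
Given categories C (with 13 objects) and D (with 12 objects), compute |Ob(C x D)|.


The product category C x D has objects that are pairs (c, d).
Number of pairs = |Ob(C)| * |Ob(D)| = 13 * 12 = 156

156


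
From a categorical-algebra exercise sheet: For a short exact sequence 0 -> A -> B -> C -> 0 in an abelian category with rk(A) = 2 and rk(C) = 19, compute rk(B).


For a short exact sequence 0 -> A -> B -> C -> 0,
rank is additive: rank(B) = rank(A) + rank(C).
rank(B) = 2 + 19 = 21

21


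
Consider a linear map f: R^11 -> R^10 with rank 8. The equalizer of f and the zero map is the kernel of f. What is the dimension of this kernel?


The equalizer of f and the zero map is ker(f).
By the rank-nullity theorem: dim(ker(f)) = dim(domain) - rank(f).
dim(ker(f)) = 11 - 8 = 3

3


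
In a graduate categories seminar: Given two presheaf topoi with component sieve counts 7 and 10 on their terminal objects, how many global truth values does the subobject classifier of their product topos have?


In a product of presheaf topoi E_1 x E_2, the subobject classifier
is Omega = Omega_1 x Omega_2 (componentwise), so
|Omega(top)| = |Omega_1(top_1)| * |Omega_2(top_2)|.
= 7 * 10 = 70.

70


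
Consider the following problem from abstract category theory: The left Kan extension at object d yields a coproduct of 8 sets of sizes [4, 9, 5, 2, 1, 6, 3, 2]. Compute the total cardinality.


Pointwise, the left Kan extension (Lan_F H)(d) is the colimit, indexed
by the comma category (F downarrow d), of H composed with the
projection (F downarrow d) -> C. Here that colimit is given
as a coproduct (disjoint union) of sets, so its cardinality is the
sum of the sizes of the summands.
Coproduct of sets with sizes: 4 + 9 + 5 + 2 + 1 + 6 + 3 + 2
= 32

32


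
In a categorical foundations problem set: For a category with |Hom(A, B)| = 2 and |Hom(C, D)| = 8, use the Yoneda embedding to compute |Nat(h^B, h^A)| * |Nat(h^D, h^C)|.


By the Yoneda lemma, Nat(h^B, h^A) is isomorphic to Hom(A, B),
so |Nat(h^B, h^A)| = |Hom(A, B)| and |Nat(h^D, h^C)| = |Hom(C, D)|.
|Hom(A, B)| = 2, |Hom(C, D)| = 8.
|Nat(h^B, h^A) x Nat(h^D, h^C)| = 2 * 8 = 16

16


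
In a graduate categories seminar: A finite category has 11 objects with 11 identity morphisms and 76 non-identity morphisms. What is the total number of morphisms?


Each object has an identity morphism, giving 11 identities.
Adding the 76 non-identity morphisms:
Total = 11 + 76 = 87

87


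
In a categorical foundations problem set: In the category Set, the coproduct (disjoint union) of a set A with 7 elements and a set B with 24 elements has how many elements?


In Set, the coproduct A + B is the disjoint union.
|A + B| = |A| + |B| = 7 + 24 = 31

31


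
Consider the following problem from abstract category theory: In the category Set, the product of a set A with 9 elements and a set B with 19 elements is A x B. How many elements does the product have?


In Set, the product A x B is the Cartesian product.
By the universal property, |A x B| = |A| * |B|.
|A x B| = 9 * 19 = 171

171


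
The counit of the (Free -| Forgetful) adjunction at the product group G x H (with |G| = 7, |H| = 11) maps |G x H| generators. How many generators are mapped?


The counit epsilon_K: F(U(K)) -> K of the Free-Forgetful adjunction
maps |K| generators of F(U(K)) into K. For K = G x H (the product group),
|G x H| = |G| * |H|.
Total generators mapped = 7 * 11 = 77.

77


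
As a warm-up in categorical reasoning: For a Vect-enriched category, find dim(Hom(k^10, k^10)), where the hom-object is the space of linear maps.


In Vect-enriched categories, Hom(k^n, k^m) is the space of m x n matrices.
dim(Hom(k^10, k^10)) = 10 * 10 = 100

100


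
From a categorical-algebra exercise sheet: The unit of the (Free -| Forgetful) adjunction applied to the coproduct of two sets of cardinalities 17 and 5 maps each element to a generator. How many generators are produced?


The unit eta_X: X -> U(F(X)) of the Free-Forgetful adjunction
maps each element of X to a generator of F(X). For X = S + T (disjoint
union in Set), |S + T| = |S| + |T|.
Total mappings = 17 + 5 = 22.

22


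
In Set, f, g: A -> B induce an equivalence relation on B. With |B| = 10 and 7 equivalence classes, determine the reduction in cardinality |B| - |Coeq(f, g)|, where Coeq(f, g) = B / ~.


The coequalizer Coeq(f, g) = B / ~ has one element per equivalence class.
|B| = 10, |Coeq(f, g)| = 7.
|B| - |Coeq(f, g)| = 10 - 7 = 3.

3


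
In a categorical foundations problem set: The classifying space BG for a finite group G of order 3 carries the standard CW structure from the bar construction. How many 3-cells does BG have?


In the bar-construction CW model of BG, the n-cells are indexed by
n-tuples [g_1|...|g_n] of non-identity elements of G (degenerate
simplices with some g_i = e do not contribute cells), so there are
(|G| - 1)^n n-cells.
For dim = 3 with |G| = 3:
cells = (3 - 1)^3 = 2^3 = 8

8


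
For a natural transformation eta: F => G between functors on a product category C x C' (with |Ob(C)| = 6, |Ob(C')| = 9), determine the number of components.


A natural transformation eta: F => G assigns one component morphism per
object of the domain category.
The domain is the product category C x C', so
|Ob(C x C')| = |Ob(C)| * |Ob(C')| = 6 * 9 = 54.
Therefore eta has 54 component morphisms.

54


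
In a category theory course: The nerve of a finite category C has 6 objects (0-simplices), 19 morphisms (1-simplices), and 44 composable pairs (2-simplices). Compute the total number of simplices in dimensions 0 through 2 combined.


The 2-skeleton of the nerve N(C) consists of simplices in dimensions 0, 1, 2:
  |N(C)_0| = 6 (objects)
  |N(C)_1| = 19 (morphisms)
  |N(C)_2| = 44 (composable pairs)
Total = 6 + 19 + 44 = 69

69


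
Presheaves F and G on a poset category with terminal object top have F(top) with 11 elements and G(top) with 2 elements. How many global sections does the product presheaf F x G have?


Global sections of a presheaf on a poset with terminal top satisfy
Gamma(H) ~ H(top). Presheaves admit pointwise products, so
(F x G)(top) = F(top) x G(top) (Cartesian product).
|Gamma(F x G)| = |F(top)| * |G(top)| = 11 * 2 = 22.

22


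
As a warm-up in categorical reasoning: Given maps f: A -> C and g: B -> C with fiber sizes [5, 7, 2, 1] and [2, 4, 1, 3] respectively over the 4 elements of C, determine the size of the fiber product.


The pullback A x_C B consists of pairs (a, b) with f(a) = g(b).
For each element c in C, the fiber product has |f^-1(c)| * |g^-1(c)| elements.
Summing over C: 5 * 2 + 7 * 4 + 2 * 1 + 1 * 3
= 10 + 28 + 2 + 3 = 43

43


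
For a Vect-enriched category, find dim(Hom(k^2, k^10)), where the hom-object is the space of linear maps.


In Vect-enriched categories, Hom(k^n, k^m) is the space of m x n matrices.
dim(Hom(k^2, k^10)) = 10 * 2 = 20

20


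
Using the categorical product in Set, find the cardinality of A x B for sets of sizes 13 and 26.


In Set, the product A x B is the Cartesian product.
By the universal property, |A x B| = |A| * |B|.
|A x B| = 13 * 26 = 338

338


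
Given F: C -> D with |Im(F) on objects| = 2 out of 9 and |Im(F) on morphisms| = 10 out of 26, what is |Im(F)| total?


The image of F consists of distinct objects and distinct morphisms.
|Im(F)| on objects = 2
|Im(F)| on morphisms = 10
Total image cardinality = 2 + 10 = 12

12


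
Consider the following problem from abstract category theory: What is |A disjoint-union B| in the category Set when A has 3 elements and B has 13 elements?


In Set, the coproduct A + B is the disjoint union.
|A + B| = |A| + |B| = 3 + 13 = 16

16


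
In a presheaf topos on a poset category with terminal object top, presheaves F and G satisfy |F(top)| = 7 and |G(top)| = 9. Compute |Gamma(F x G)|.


Global sections of a presheaf on a poset with terminal top satisfy
Gamma(H) ~ H(top). Presheaves admit pointwise products, so
(F x G)(top) = F(top) x G(top) (Cartesian product).
|Gamma(F x G)| = |F(top)| * |G(top)| = 7 * 9 = 63.

63


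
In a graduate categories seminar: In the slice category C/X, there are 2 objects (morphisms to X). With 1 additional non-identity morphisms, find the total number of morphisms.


In the slice category C/X, objects are morphisms to X.
Identity morphisms: 2 (one per object of C/X).
Non-identity morphisms: 1.
Total = 2 + 1 = 3

3


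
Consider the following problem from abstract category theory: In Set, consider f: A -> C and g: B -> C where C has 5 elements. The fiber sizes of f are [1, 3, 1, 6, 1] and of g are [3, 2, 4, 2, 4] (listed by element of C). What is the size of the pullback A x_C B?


The pullback A x_C B consists of pairs (a, b) with f(a) = g(b).
For each element c in C, the fiber product has |f^-1(c)| * |g^-1(c)| elements.
Summing over C: 1 * 3 + 3 * 2 + 1 * 4 + 6 * 2 + 1 * 4
= 3 + 6 + 4 + 12 + 4 = 29

29


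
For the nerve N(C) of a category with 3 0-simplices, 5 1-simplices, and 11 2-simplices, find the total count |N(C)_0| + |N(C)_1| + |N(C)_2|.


The 2-skeleton of the nerve N(C) consists of simplices in dimensions 0, 1, 2:
  |N(C)_0| = 3 (objects)
  |N(C)_1| = 5 (morphisms)
  |N(C)_2| = 11 (composable pairs)
Total = 3 + 5 + 11 = 19

19


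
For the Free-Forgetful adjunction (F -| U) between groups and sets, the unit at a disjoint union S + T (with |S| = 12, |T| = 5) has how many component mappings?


The unit eta_X: X -> U(F(X)) of the Free-Forgetful adjunction
maps each element of X to a generator of F(X). For X = S + T (disjoint
union in Set), |S + T| = |S| + |T|.
Total mappings = 12 + 5 = 17.

17


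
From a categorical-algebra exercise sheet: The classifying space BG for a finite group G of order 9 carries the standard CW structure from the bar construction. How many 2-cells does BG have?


In the bar-construction CW model of BG, the n-cells are indexed by
n-tuples [g_1|...|g_n] of non-identity elements of G (degenerate
simplices with some g_i = e do not contribute cells), so there are
(|G| - 1)^n n-cells.
For dim = 2 with |G| = 9:
cells = (9 - 1)^2 = 8^2 = 64

64


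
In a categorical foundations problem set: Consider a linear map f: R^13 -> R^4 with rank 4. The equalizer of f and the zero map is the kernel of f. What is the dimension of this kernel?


The equalizer of f and the zero map is ker(f).
By the rank-nullity theorem: dim(ker(f)) = dim(domain) - rank(f).
dim(ker(f)) = 13 - 4 = 9

9


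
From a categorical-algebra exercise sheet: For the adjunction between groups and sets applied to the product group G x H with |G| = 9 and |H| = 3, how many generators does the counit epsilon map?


The counit epsilon_K: F(U(K)) -> K of the Free-Forgetful adjunction
maps |K| generators of F(U(K)) into K. For K = G x H (the product group),
|G x H| = |G| * |H|.
Total generators mapped = 9 * 3 = 27.

27


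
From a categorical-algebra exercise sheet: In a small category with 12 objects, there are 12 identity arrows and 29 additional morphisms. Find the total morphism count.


Each object has an identity morphism, giving 12 identities.
Adding the 29 non-identity morphisms:
Total = 12 + 29 = 41

41


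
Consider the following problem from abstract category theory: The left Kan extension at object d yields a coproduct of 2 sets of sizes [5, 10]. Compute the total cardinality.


Pointwise, the left Kan extension (Lan_F H)(d) is the colimit, indexed
by the comma category (F downarrow d), of H composed with the
projection (F downarrow d) -> C. Here that colimit is given
as a coproduct (disjoint union) of sets, so its cardinality is the
sum of the sizes of the summands.
Coproduct of sets with sizes: 5 + 10
= 15

15


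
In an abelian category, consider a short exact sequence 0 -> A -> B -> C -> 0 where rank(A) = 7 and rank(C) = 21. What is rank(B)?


For a short exact sequence 0 -> A -> B -> C -> 0,
rank is additive: rank(B) = rank(A) + rank(C).
rank(B) = 7 + 21 = 28

28


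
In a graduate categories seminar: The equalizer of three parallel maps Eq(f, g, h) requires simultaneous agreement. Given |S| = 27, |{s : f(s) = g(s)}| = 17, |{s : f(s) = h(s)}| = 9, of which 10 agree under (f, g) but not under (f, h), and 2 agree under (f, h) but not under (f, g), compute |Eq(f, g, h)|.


Eq(f, g, h) is the triple-agreement set: points in S where all three
maps take the same value. Using inclusion-exclusion on the pairwise data:
Pair (f, g) agrees on 17 points; pair (f, h) on 9 points.
Points agreeing under (f, g) but not (f, h) = 10; under (f, h) but not (f, g) = 2.
Triple-agreement = agreement-in-(f, g) minus points that agree under (f, g) but not (f, h):
|Eq(f, g, h)| = 17 - 10 = 7
(cross-check via (f, h): 9 - 2 = 7.)

7


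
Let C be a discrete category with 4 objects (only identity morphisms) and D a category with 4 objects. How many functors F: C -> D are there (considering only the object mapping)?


A functor from a discrete category C to D is determined by
where each object maps. Each of the 4 objects of C can map
to any of the 4 objects of D independently.
Number of functors = 4^4 = 256

256


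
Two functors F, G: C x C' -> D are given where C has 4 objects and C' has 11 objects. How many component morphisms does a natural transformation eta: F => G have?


A natural transformation eta: F => G assigns one component morphism per
object of the domain category.
The domain is the product category C x C', so
|Ob(C x C')| = |Ob(C)| * |Ob(C')| = 4 * 11 = 44.
Therefore eta has 44 component morphisms.

44


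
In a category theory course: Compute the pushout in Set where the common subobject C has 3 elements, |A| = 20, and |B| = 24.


The pushout A +_C B identifies the images of C in A and B.
|A +_C B| = |A| + |B| - |C| (for injections).
= 20 + 24 - 3 = 41

41


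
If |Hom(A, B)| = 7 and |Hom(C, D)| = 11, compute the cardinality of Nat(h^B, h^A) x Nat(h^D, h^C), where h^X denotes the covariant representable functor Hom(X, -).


By the Yoneda lemma, Nat(h^B, h^A) is isomorphic to Hom(A, B),
so |Nat(h^B, h^A)| = |Hom(A, B)| and |Nat(h^D, h^C)| = |Hom(C, D)|.
|Hom(A, B)| = 7, |Hom(C, D)| = 11.
|Nat(h^B, h^A) x Nat(h^D, h^C)| = 7 * 11 = 77

77


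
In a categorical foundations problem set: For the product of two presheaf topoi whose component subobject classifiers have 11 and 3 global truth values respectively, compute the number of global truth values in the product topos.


In a product of presheaf topoi E_1 x E_2, the subobject classifier
is Omega = Omega_1 x Omega_2 (componentwise), so
|Omega(top)| = |Omega_1(top_1)| * |Omega_2(top_2)|.
= 11 * 3 = 33.

33


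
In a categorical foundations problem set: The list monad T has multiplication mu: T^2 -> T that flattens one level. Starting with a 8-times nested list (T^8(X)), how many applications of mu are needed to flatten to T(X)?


Each application of mu: T^2 -> T removes one layer of nesting.
Starting at depth 8 (i.e., T^8(X)), we need to reach T(X).
Number of mu applications = 8 - 1 = 7

7


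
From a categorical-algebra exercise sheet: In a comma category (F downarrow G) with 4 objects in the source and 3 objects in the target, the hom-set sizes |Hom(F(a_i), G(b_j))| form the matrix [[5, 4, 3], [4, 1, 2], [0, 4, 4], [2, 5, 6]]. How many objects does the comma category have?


Objects of (F downarrow G) are triples (a, b, h: F(a)->G(b)).
The count equals the sum of all entries in the hom-matrix.
sum(row 0) = 12
sum(row 1) = 7
sum(row 2) = 8
sum(row 3) = 13
Grand total = 40

40


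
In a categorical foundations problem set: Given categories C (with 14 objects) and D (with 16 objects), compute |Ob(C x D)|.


The product category C x D has objects that are pairs (c, d).
Number of pairs = |Ob(C)| * |Ob(D)| = 14 * 16 = 224

224


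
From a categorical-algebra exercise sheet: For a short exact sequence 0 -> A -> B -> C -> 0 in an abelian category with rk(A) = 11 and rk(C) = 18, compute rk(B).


For a short exact sequence 0 -> A -> B -> C -> 0,
rank is additive: rank(B) = rank(A) + rank(C).
rank(B) = 11 + 18 = 29

29


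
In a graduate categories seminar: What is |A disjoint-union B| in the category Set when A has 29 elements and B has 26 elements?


In Set, the coproduct A + B is the disjoint union.
|A + B| = |A| + |B| = 29 + 26 = 55

55


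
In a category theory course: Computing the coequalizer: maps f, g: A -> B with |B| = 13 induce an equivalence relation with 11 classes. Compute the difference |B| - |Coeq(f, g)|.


The coequalizer Coeq(f, g) = B / ~ has one element per equivalence class.
|B| = 13, |Coeq(f, g)| = 11.
|B| - |Coeq(f, g)| = 13 - 11 = 2.

2


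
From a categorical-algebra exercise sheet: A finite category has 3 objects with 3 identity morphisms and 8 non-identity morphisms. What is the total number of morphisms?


Each object has an identity morphism, giving 3 identities.
Adding the 8 non-identity morphisms:
Total = 3 + 8 = 11

11


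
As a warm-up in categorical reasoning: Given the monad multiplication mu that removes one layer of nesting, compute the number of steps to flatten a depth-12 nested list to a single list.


Each application of mu: T^2 -> T removes one layer of nesting.
Starting at depth 12 (i.e., T^12(X)), we need to reach T(X).
Number of mu applications = 12 - 1 = 11

11


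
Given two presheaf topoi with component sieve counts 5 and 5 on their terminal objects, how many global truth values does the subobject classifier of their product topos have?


In a product of presheaf topoi E_1 x E_2, the subobject classifier
is Omega = Omega_1 x Omega_2 (componentwise), so
|Omega(top)| = |Omega_1(top_1)| * |Omega_2(top_2)|.
= 5 * 5 = 25.

25


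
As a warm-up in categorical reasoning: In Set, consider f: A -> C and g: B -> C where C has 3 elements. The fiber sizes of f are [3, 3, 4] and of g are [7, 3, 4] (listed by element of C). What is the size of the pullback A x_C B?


The pullback A x_C B consists of pairs (a, b) with f(a) = g(b).
For each element c in C, the fiber product has |f^-1(c)| * |g^-1(c)| elements.
Summing over C: 3 * 7 + 3 * 3 + 4 * 4
= 21 + 9 + 16 = 46

46
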